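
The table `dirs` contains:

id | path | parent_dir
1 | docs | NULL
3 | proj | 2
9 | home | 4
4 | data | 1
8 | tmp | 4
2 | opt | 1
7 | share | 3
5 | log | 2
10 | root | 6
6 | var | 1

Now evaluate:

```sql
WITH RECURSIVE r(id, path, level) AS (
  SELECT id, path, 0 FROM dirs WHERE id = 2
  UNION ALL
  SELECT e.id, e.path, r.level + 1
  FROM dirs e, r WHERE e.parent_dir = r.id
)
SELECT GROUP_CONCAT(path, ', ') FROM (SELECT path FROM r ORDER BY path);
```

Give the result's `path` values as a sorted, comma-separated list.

Base: id=2 (opt) at level 0.
Iteration 1: rows with parent_dir in {2} -> proj (id 3, level 1), log (id 5, level 1).
Iteration 2: rows with parent_dir in {3,5} -> share (id 7, level 2).
Iteration 3: no rows with parent_dir in {7}; recursion stops.

log, opt, proj, share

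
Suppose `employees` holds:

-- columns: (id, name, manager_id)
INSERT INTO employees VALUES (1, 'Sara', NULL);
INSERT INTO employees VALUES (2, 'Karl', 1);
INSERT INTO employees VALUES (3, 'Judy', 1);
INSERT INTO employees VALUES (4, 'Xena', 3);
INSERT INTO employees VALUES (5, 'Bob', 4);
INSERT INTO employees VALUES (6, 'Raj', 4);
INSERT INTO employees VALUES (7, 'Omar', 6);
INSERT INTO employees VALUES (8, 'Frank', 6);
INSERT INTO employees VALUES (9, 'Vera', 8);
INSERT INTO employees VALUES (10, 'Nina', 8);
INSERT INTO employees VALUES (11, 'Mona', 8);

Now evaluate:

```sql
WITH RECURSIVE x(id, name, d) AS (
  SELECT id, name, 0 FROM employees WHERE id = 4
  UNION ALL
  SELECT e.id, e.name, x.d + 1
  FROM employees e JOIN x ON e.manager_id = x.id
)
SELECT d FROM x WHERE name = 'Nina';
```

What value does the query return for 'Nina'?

3

Base: id=4 (Xena) at d 0.
Iteration 1: rows with manager_id in {4} -> Bob (id 5, d 1), Raj (id 6, d 1).
Iteration 2: rows with manager_id in {5,6} -> Omar (id 7, d 2), Frank (id 8, d 2).
Iteration 3: rows with manager_id in {7,8} -> Vera (id 9, d 3), Nina (id 10, d 3), Mona (id 11, d 3).
Iteration 4: no rows with manager_id in {9,10,11}; recursion stops.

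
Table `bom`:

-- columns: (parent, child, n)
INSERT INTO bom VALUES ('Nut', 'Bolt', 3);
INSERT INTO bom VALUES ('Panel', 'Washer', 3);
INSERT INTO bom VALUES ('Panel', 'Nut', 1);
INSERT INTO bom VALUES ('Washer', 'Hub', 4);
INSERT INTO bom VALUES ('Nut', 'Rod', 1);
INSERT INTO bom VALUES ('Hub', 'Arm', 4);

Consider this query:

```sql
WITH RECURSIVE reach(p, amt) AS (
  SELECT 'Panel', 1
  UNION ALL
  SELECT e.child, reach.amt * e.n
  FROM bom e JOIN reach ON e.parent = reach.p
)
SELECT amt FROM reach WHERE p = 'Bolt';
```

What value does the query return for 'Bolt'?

3

Base: (Panel, amt=1).
Iteration 1: components of {Panel} -> Nut = 1*1 = 1, Washer = 1*3 = 3.
Iteration 2: components of {Nut,Washer} -> Bolt = 1*3 = 3, Hub = 3*4 = 12, Rod = 1*1 = 1.
Iteration 3: components of {Bolt,Hub,Rod} -> Arm = 12*4 = 48.
Iteration 4: no further components; recursion stops.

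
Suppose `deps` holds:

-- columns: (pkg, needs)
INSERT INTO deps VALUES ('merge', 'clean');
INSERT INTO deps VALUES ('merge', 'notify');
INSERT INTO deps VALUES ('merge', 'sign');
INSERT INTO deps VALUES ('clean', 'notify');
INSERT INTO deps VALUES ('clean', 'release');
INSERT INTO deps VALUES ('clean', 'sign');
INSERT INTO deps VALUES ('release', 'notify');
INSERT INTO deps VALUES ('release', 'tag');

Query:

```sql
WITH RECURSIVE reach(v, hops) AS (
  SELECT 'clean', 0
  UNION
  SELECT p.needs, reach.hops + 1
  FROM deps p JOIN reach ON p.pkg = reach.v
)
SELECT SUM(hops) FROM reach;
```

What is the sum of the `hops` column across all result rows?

Base: (clean, hops=0).
Iteration 1: edges from {clean} -> (notify, hops=1), (release, hops=1), (sign, hops=1).
Iteration 2: edges from {notify,release,sign} -> (notify, hops=2), (tag, hops=2).
Iteration 3: no outgoing edges from {notify,tag}; recursion stops.
SUM(hops) = 0 + 1 + 1 + 1 + 2 + 2 = 7.

7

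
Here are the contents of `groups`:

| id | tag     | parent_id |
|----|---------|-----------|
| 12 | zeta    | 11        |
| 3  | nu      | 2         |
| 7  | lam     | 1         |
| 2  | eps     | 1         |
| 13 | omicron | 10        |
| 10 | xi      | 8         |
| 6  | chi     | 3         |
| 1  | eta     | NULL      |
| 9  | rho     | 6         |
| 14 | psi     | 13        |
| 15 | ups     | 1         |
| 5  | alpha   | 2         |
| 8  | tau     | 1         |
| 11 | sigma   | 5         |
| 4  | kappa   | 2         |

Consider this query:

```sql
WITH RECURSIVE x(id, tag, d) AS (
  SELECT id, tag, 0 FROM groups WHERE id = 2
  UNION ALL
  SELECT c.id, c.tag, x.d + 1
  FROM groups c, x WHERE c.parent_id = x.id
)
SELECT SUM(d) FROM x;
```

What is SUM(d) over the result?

Base: id=2 (eps) at d 0.
Iteration 1: rows with parent_id in {2} -> nu (id 3, d 1), kappa (id 4, d 1), alpha (id 5, d 1).
Iteration 2: rows with parent_id in {3,4,5} -> chi (id 6, d 2), sigma (id 11, d 2).
Iteration 3: rows with parent_id in {6,11} -> rho (id 9, d 3), zeta (id 12, d 3).
Iteration 4: no rows with parent_id in {9,12}; recursion stops.
SUM(d) = 0 + 1 + 1 + 1 + 2 + 2 + 3 + 3 = 13.

13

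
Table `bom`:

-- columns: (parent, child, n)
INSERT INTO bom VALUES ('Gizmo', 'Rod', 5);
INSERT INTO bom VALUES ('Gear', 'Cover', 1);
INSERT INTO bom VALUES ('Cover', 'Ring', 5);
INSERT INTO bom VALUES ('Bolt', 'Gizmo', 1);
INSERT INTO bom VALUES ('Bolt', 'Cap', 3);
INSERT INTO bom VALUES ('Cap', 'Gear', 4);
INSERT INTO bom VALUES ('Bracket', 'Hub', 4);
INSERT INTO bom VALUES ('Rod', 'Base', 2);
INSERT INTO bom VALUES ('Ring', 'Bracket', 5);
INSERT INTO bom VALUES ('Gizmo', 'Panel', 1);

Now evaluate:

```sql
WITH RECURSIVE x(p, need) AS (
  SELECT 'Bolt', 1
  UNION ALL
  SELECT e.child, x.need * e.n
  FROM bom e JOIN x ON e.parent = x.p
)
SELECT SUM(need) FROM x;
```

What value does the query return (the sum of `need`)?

1605

Base: (Bolt, need=1).
Iteration 1: components of {Bolt} -> Cap = 1*3 = 3, Gizmo = 1*1 = 1.
Iteration 2: components of {Cap,Gizmo} -> Gear = 3*4 = 12, Panel = 1*1 = 1, Rod = 1*5 = 5.
Iteration 3: components of {Gear,Panel,Rod} -> Base = 5*2 = 10, Cover = 12*1 = 12.
Iteration 4: components of {Base,Cover} -> Ring = 12*5 = 60.
Iteration 5: components of {Ring} -> Bracket = 60*5 = 300.
Iteration 6: components of {Bracket} -> Hub = 300*4 = 1200.
Iteration 7: no further components; recursion stops.
SUM(need) = 1 + 3 + 1 + 12 + 1 + 5 + 12 + 10 + 60 + 300 + 1200 = 1605.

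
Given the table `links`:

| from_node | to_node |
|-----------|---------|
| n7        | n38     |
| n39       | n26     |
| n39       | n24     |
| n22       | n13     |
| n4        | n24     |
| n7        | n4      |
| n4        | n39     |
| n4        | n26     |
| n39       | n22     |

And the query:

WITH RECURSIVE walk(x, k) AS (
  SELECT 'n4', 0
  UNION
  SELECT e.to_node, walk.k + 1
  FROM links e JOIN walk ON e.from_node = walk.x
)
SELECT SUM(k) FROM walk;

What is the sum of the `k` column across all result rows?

12

Base: (n4, k=0).
Iteration 1: edges from {n4} -> (n24, k=1), (n26, k=1), (n39, k=1).
Iteration 2: edges from {n24,n26,n39} -> (n22, k=2), (n24, k=2), (n26, k=2).
Iteration 3: edges from {n22,n24,n26} -> (n13, k=3).
Iteration 4: no outgoing edges from {n13}; recursion stops.
SUM(k) = 0 + 1 + 1 + 1 + 2 + 2 + 2 + 3 = 12.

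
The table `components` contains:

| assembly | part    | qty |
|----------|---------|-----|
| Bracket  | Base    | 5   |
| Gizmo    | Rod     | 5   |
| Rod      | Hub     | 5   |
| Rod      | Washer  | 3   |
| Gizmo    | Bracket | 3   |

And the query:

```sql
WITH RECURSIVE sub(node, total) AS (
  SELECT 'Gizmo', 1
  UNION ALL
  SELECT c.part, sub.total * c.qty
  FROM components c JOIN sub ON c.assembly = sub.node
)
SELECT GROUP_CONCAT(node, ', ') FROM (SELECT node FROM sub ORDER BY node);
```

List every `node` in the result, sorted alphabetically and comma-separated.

Base: (Gizmo, total=1).
Iteration 1: components of {Gizmo} -> Bracket = 1*3 = 3, Rod = 1*5 = 5.
Iteration 2: components of {Bracket,Rod} -> Base = 3*5 = 15, Hub = 5*5 = 25, Washer = 5*3 = 15.
Iteration 3: no further components; recursion stops.

Base, Bracket, Gizmo, Hub, Rod, Washer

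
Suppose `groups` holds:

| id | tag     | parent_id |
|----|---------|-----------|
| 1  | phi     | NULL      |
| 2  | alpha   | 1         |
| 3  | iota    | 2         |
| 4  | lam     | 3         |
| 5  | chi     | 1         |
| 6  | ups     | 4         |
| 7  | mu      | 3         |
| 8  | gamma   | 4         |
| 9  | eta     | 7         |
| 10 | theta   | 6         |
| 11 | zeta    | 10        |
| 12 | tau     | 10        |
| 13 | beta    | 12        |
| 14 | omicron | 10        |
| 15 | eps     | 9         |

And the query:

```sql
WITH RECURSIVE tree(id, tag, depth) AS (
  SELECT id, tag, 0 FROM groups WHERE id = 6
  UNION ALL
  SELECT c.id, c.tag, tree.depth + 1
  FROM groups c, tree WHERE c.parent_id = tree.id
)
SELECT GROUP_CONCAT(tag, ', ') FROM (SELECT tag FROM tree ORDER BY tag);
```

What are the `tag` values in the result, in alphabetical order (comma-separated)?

Base: id=6 (ups) at depth 0.
Iteration 1: rows with parent_id in {6} -> theta (id 10, depth 1).
Iteration 2: rows with parent_id in {10} -> zeta (id 11, depth 2), tau (id 12, depth 2), omicron (id 14, depth 2).
Iteration 3: rows with parent_id in {11,12,14} -> beta (id 13, depth 3).
Iteration 4: no rows with parent_id in {13}; recursion stops.

beta, omicron, tau, theta, ups, zeta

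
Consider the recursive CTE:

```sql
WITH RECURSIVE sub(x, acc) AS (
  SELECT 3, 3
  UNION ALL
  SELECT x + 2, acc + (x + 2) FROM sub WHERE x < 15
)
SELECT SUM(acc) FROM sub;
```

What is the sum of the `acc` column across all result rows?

196

Base: x=3, acc=3.
Iteration 1: 3 < 15 holds -> x = 3 + 2 = 5, acc = 3 + 5 = 8.
Iteration 2: 5 < 15 holds -> x = 5 + 2 = 7, acc = 8 + 7 = 15.
Iteration 3: 7 < 15 holds -> x = 7 + 2 = 9, acc = 15 + 9 = 24.
Iteration 4: 9 < 15 holds -> x = 9 + 2 = 11, acc = 24 + 11 = 35.
Iteration 5: 11 < 15 holds -> x = 11 + 2 = 13, acc = 35 + 13 = 48.
Iteration 6: 13 < 15 holds -> x = 13 + 2 = 15, acc = 48 + 15 = 63.
Iteration 7: 15 < 15 fails; recursion stops.
SUM(acc) = 3 + 8 + 15 + 24 + 35 + 48 + 63 = 196.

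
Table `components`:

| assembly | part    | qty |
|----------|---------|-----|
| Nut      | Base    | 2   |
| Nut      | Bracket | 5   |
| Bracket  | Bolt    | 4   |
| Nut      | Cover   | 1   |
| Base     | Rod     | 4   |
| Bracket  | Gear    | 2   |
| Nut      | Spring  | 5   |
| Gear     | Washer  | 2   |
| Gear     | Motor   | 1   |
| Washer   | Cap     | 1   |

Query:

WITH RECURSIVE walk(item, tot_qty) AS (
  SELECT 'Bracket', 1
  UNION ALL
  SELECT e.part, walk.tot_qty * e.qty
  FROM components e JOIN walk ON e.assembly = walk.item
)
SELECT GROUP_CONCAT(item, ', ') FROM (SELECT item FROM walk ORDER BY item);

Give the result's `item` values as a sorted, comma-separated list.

Base: (Bracket, tot_qty=1).
Iteration 1: components of {Bracket} -> Bolt = 1*4 = 4, Gear = 1*2 = 2.
Iteration 2: components of {Bolt,Gear} -> Motor = 2*1 = 2, Washer = 2*2 = 4.
Iteration 3: components of {Motor,Washer} -> Cap = 4*1 = 4.
Iteration 4: no further components; recursion stops.

Bolt, Bracket, Cap, Gear, Motor, Washer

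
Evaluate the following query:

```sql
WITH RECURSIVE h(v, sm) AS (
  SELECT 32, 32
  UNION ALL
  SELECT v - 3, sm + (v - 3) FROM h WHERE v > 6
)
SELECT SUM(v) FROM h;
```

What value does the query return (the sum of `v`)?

Base: v=32, sm=32.
Iteration 1: 32 > 6 holds -> v = 32 - 3 = 29, sm = 32 + 29 = 61.
Iteration 2: 29 > 6 holds -> v = 29 - 3 = 26, sm = 61 + 26 = 87.
Iteration 3: 26 > 6 holds -> v = 26 - 3 = 23, sm = 87 + 23 = 110.
Iteration 4: 23 > 6 holds -> v = 23 - 3 = 20, sm = 110 + 20 = 130.
Iteration 5: 20 > 6 holds -> v = 20 - 3 = 17, sm = 130 + 17 = 147.
Iteration 6: 17 > 6 holds -> v = 17 - 3 = 14, sm = 147 + 14 = 161.
Iteration 7: 14 > 6 holds -> v = 14 - 3 = 11, sm = 161 + 11 = 172.
Iteration 8: 11 > 6 holds -> v = 11 - 3 = 8, sm = 172 + 8 = 180.
Iteration 9: 8 > 6 holds -> v = 8 - 3 = 5, sm = 180 + 5 = 185.
Iteration 10: 5 > 6 fails; recursion stops.
SUM(v) = 32 + 29 + 26 + 23 + 20 + 17 + 14 + 11 + 8 + 5 = 185.

185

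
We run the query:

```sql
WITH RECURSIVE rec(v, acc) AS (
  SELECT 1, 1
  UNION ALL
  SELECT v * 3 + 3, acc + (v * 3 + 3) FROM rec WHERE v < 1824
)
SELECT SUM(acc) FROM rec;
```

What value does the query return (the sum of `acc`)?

12236

Base: v=1, acc=1.
Iteration 1: 1 < 1824 holds -> v = 1 * 3 + 3 = 6, acc = 1 + 6 = 7.
Iteration 2: 6 < 1824 holds -> v = 6 * 3 + 3 = 21, acc = 7 + 21 = 28.
Iteration 3: 21 < 1824 holds -> v = 21 * 3 + 3 = 66, acc = 28 + 66 = 94.
Iteration 4: 66 < 1824 holds -> v = 66 * 3 + 3 = 201, acc = 94 + 201 = 295.
Iteration 5: 201 < 1824 holds -> v = 201 * 3 + 3 = 606, acc = 295 + 606 = 901.
Iteration 6: 606 < 1824 holds -> v = 606 * 3 + 3 = 1821, acc = 901 + 1821 = 2722.
Iteration 7: 1821 < 1824 holds -> v = 1821 * 3 + 3 = 5466, acc = 2722 + 5466 = 8188.
Iteration 8: 5466 < 1824 fails; recursion stops.
SUM(acc) = 1 + 7 + 28 + 94 + 295 + 901 + 2722 + 8188 = 12236.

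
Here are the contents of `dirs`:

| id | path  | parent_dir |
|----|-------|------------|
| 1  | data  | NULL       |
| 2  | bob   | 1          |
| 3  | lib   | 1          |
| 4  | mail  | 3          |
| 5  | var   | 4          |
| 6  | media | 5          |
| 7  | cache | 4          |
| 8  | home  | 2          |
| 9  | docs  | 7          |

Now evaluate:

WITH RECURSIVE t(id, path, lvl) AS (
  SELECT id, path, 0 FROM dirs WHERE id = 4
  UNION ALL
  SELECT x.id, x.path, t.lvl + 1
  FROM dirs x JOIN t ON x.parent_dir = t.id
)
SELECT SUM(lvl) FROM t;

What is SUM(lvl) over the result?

6

Base: id=4 (mail) at lvl 0.
Iteration 1: rows with parent_dir in {4} -> var (id 5, lvl 1), cache (id 7, lvl 1).
Iteration 2: rows with parent_dir in {5,7} -> media (id 6, lvl 2), docs (id 9, lvl 2).
Iteration 3: no rows with parent_dir in {6,9}; recursion stops.
SUM(lvl) = 0 + 1 + 1 + 2 + 2 = 6.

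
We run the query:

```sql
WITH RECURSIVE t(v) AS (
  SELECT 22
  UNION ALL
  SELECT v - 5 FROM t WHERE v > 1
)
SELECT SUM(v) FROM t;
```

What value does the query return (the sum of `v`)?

Base: v=22.
Iteration 1: 22 > 1 holds -> v = 22 - 5 = 17.
Iteration 2: 17 > 1 holds -> v = 17 - 5 = 12.
Iteration 3: 12 > 1 holds -> v = 12 - 5 = 7.
Iteration 4: 7 > 1 holds -> v = 7 - 5 = 2.
Iteration 5: 2 > 1 holds -> v = 2 - 5 = -3.
Iteration 6: -3 > 1 fails; recursion stops.
SUM(v) = 22 + 17 + 12 + 7 + 2 + -3 = 57.

57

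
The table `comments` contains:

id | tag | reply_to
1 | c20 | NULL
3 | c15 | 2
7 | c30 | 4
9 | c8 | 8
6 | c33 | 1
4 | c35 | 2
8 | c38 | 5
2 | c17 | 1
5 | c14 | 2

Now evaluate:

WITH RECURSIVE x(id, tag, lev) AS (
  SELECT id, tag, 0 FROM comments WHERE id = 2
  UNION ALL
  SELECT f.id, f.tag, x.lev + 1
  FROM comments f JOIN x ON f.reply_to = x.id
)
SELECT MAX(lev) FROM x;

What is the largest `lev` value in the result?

3

Base: id=2 (c17) at lev 0.
Iteration 1: rows with reply_to in {2} -> c15 (id 3, lev 1), c35 (id 4, lev 1), c14 (id 5, lev 1).
Iteration 2: rows with reply_to in {3,4,5} -> c30 (id 7, lev 2), c38 (id 8, lev 2).
Iteration 3: rows with reply_to in {7,8} -> c8 (id 9, lev 3).
Iteration 4: no rows with reply_to in {9}; recursion stops.
lev values: 0, 1, 1, 1, 2, 2, 3; the maximum is 3.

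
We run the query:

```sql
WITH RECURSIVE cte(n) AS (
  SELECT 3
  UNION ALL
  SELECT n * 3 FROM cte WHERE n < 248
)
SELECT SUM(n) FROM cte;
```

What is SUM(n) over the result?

Base: n=3.
Iteration 1: 3 < 248 holds -> n = 3 * 3 = 9.
Iteration 2: 9 < 248 holds -> n = 9 * 3 = 27.
Iteration 3: 27 < 248 holds -> n = 27 * 3 = 81.
Iteration 4: 81 < 248 holds -> n = 81 * 3 = 243.
Iteration 5: 243 < 248 holds -> n = 243 * 3 = 729.
Iteration 6: 729 < 248 fails; recursion stops.
SUM(n) = 3 + 9 + 27 + 81 + 243 + 729 = 1092.

1092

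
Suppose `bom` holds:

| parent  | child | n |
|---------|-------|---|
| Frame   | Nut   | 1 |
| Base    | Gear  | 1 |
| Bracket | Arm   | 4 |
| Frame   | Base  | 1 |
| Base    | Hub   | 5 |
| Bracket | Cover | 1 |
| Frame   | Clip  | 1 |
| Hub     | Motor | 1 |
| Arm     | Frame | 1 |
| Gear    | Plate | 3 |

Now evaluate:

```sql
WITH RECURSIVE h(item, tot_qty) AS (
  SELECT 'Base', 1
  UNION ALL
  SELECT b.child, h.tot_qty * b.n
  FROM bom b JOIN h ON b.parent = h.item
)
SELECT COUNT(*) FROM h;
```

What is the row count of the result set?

Base: (Base, tot_qty=1).
Iteration 1: components of {Base} -> Gear = 1*1 = 1, Hub = 1*5 = 5.
Iteration 2: components of {Gear,Hub} -> Motor = 5*1 = 5, Plate = 1*3 = 3.
Iteration 3: no further components; recursion stops.
Total rows emitted: 5.

5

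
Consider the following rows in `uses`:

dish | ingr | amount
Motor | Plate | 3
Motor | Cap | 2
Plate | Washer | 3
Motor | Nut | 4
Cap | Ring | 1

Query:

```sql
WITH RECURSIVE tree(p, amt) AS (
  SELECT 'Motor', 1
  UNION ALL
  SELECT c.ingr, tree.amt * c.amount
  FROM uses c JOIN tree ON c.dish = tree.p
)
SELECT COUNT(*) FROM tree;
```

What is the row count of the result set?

6

Base: (Motor, amt=1).
Iteration 1: components of {Motor} -> Cap = 1*2 = 2, Nut = 1*4 = 4, Plate = 1*3 = 3.
Iteration 2: components of {Cap,Nut,Plate} -> Ring = 2*1 = 2, Washer = 3*3 = 9.
Iteration 3: no further components; recursion stops.
Total rows emitted: 6.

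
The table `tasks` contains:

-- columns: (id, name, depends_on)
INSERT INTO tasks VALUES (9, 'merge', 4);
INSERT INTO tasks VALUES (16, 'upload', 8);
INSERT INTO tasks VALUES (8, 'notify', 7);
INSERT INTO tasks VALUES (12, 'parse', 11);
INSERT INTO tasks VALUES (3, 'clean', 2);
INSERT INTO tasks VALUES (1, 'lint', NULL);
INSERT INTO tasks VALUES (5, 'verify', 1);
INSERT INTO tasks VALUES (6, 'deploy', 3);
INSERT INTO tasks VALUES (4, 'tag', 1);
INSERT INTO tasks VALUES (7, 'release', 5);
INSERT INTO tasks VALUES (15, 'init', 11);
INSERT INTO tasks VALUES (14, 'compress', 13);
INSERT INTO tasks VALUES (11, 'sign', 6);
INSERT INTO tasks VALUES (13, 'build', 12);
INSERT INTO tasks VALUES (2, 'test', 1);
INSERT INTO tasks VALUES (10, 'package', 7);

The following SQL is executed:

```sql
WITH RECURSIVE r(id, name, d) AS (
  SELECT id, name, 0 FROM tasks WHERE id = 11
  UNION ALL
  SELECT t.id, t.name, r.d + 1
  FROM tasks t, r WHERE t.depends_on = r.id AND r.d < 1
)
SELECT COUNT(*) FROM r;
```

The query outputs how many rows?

3

Base: id=11 (sign) at d 0.
Iteration 1: rows with depends_on in {11} -> parse (id 12, d 1), init (id 15, d 1).
Iteration 2: d < 1 fails for all current rows; recursion stops.
Total rows emitted: 3.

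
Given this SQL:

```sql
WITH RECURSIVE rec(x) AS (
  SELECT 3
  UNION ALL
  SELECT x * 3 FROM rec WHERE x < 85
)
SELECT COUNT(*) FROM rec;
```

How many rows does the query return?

5

Base: x=3.
Iteration 1: 3 < 85 holds -> x = 3 * 3 = 9.
Iteration 2: 9 < 85 holds -> x = 9 * 3 = 27.
Iteration 3: 27 < 85 holds -> x = 27 * 3 = 81.
Iteration 4: 81 < 85 holds -> x = 81 * 3 = 243.
Iteration 5: 243 < 85 fails; recursion stops.
Total rows emitted: 5.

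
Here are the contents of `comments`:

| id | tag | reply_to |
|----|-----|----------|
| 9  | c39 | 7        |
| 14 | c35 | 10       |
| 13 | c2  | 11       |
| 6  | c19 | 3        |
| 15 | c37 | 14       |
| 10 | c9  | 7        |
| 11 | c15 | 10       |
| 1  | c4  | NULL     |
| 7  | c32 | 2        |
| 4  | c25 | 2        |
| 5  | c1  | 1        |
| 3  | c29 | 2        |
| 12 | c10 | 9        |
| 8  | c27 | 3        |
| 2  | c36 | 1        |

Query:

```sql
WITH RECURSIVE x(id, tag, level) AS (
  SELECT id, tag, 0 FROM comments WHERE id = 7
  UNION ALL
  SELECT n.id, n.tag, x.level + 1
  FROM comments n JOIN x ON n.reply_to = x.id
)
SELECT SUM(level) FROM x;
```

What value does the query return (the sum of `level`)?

Base: id=7 (c32) at level 0.
Iteration 1: rows with reply_to in {7} -> c39 (id 9, level 1), c9 (id 10, level 1).
Iteration 2: rows with reply_to in {9,10} -> c15 (id 11, level 2), c10 (id 12, level 2), c35 (id 14, level 2).
Iteration 3: rows with reply_to in {11,12,14} -> c2 (id 13, level 3), c37 (id 15, level 3).
Iteration 4: no rows with reply_to in {13,15}; recursion stops.
SUM(level) = 0 + 1 + 1 + 2 + 2 + 2 + 3 + 3 = 14.

14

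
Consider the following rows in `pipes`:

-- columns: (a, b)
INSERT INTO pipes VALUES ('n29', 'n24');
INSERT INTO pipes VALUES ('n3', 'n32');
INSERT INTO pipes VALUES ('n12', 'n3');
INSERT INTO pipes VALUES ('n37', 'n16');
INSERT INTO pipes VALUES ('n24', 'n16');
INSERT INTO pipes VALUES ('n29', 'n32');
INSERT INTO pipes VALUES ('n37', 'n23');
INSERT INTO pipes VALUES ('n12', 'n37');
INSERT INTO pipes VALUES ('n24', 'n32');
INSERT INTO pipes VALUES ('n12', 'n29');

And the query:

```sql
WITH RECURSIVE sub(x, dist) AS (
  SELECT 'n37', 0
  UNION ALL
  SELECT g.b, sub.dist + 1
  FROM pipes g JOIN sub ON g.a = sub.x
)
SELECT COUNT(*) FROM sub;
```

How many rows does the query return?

Base: (n37, dist=0).
Iteration 1: edges from {n37} -> (n16, dist=1), (n23, dist=1).
Iteration 2: no outgoing edges from {n16,n23}; recursion stops.
Total rows emitted: 3.

3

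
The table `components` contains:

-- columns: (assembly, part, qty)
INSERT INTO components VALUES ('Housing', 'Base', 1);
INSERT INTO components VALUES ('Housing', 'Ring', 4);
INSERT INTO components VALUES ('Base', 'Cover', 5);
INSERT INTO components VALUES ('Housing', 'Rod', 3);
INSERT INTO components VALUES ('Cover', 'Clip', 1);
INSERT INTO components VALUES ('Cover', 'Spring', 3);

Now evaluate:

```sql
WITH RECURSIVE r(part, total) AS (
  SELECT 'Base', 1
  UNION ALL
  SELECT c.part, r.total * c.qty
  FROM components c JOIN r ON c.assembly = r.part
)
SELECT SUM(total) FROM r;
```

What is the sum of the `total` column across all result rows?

26

Base: (Base, total=1).
Iteration 1: components of {Base} -> Cover = 1*5 = 5.
Iteration 2: components of {Cover} -> Clip = 5*1 = 5, Spring = 5*3 = 15.
Iteration 3: no further components; recursion stops.
SUM(total) = 1 + 5 + 5 + 15 = 26.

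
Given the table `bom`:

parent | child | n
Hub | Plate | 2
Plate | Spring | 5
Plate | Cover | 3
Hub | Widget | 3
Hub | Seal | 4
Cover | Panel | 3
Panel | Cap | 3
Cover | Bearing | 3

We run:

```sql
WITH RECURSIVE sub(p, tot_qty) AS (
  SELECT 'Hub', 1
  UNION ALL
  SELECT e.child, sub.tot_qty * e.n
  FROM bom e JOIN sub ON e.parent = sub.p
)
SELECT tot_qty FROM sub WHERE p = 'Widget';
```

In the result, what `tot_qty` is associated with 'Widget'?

3

Base: (Hub, tot_qty=1).
Iteration 1: components of {Hub} -> Plate = 1*2 = 2, Seal = 1*4 = 4, Widget = 1*3 = 3.
Iteration 2: components of {Plate,Seal,Widget} -> Cover = 2*3 = 6, Spring = 2*5 = 10.
Iteration 3: components of {Cover,Spring} -> Bearing = 6*3 = 18, Panel = 6*3 = 18.
Iteration 4: components of {Bearing,Panel} -> Cap = 18*3 = 54.
Iteration 5: no further components; recursion stops.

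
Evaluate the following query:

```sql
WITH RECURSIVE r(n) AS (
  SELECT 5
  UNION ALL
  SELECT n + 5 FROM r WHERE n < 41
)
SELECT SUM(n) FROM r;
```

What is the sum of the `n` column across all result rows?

225

Base: n=5.
Iteration 1: 5 < 41 holds -> n = 5 + 5 = 10.
Iteration 2: 10 < 41 holds -> n = 10 + 5 = 15.
Iteration 3: 15 < 41 holds -> n = 15 + 5 = 20.
Iteration 4: 20 < 41 holds -> n = 20 + 5 = 25.
Iteration 5: 25 < 41 holds -> n = 25 + 5 = 30.
Iteration 6: 30 < 41 holds -> n = 30 + 5 = 35.
Iteration 7: 35 < 41 holds -> n = 35 + 5 = 40.
Iteration 8: 40 < 41 holds -> n = 40 + 5 = 45.
Iteration 9: 45 < 41 fails; recursion stops.
SUM(n) = 5 + 10 + 15 + 20 + 25 + 30 + 35 + 40 + 45 = 225.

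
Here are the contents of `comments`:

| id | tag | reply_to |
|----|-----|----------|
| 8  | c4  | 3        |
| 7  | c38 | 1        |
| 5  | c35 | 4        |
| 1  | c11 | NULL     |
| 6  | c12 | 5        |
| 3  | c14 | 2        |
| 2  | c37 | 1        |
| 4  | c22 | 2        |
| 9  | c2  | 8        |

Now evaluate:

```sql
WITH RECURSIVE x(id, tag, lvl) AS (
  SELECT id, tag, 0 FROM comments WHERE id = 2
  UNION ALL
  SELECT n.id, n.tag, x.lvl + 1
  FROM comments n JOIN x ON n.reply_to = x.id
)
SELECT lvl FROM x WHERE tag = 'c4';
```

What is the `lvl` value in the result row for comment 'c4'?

2

Base: id=2 (c37) at lvl 0.
Iteration 1: rows with reply_to in {2} -> c14 (id 3, lvl 1), c22 (id 4, lvl 1).
Iteration 2: rows with reply_to in {3,4} -> c35 (id 5, lvl 2), c4 (id 8, lvl 2).
Iteration 3: rows with reply_to in {5,8} -> c12 (id 6, lvl 3), c2 (id 9, lvl 3).
Iteration 4: no rows with reply_to in {6,9}; recursion stops.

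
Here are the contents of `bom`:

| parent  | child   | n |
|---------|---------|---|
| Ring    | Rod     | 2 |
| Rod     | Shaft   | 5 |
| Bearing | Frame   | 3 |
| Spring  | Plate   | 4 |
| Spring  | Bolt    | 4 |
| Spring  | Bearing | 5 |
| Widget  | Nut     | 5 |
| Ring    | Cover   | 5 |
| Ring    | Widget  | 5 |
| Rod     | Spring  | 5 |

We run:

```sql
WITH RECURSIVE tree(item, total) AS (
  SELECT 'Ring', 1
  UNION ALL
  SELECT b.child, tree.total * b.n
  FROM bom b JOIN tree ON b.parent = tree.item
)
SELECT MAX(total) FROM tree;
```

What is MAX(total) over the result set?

150

Base: (Ring, total=1).
Iteration 1: components of {Ring} -> Cover = 1*5 = 5, Rod = 1*2 = 2, Widget = 1*5 = 5.
Iteration 2: components of {Cover,Rod,Widget} -> Nut = 5*5 = 25, Shaft = 2*5 = 10, Spring = 2*5 = 10.
Iteration 3: components of {Nut,Shaft,Spring} -> Bearing = 10*5 = 50, Bolt = 10*4 = 40, Plate = 10*4 = 40.
Iteration 4: components of {Bearing,Bolt,Plate} -> Frame = 50*3 = 150.
Iteration 5: no further components; recursion stops.
total values: 1, 5, 5, 2, 25, 10, 10, 40, 40, 50, 150; the maximum is 150.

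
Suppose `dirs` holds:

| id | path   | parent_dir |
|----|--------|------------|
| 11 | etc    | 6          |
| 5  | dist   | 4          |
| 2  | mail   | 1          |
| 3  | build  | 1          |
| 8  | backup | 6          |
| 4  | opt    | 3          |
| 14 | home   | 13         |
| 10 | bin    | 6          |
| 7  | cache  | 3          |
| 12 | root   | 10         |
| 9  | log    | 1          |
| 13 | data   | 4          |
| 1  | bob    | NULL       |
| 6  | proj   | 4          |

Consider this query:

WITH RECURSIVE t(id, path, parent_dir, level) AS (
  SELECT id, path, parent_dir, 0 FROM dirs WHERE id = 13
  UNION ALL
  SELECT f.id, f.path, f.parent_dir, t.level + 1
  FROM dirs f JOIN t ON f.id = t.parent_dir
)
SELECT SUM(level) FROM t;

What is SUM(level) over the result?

Base: id=13 (data), parent_dir=4, level 0.
Iteration 1: join on id=4 -> opt (id 4, parent_dir=3, level 1).
Iteration 2: join on id=3 -> build (id 3, parent_dir=1, level 2).
Iteration 3: join on id=1 -> bob (id 1, parent_dir=NULL, level 3).
Iteration 4: parent_dir is NULL; no match; recursion stops.
SUM(level) = 0 + 1 + 2 + 3 = 6.

6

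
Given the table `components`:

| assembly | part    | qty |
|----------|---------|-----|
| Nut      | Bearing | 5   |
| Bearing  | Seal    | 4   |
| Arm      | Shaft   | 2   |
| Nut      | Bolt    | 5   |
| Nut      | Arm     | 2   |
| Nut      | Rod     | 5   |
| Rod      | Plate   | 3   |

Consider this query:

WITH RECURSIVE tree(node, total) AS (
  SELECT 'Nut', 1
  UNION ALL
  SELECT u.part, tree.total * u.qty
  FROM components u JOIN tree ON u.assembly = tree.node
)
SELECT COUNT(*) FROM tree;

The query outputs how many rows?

8

Base: (Nut, total=1).
Iteration 1: components of {Nut} -> Arm = 1*2 = 2, Bearing = 1*5 = 5, Bolt = 1*5 = 5, Rod = 1*5 = 5.
Iteration 2: components of {Arm,Bearing,Bolt,Rod} -> Plate = 5*3 = 15, Seal = 5*4 = 20, Shaft = 2*2 = 4.
Iteration 3: no further components; recursion stops.
Total rows emitted: 8.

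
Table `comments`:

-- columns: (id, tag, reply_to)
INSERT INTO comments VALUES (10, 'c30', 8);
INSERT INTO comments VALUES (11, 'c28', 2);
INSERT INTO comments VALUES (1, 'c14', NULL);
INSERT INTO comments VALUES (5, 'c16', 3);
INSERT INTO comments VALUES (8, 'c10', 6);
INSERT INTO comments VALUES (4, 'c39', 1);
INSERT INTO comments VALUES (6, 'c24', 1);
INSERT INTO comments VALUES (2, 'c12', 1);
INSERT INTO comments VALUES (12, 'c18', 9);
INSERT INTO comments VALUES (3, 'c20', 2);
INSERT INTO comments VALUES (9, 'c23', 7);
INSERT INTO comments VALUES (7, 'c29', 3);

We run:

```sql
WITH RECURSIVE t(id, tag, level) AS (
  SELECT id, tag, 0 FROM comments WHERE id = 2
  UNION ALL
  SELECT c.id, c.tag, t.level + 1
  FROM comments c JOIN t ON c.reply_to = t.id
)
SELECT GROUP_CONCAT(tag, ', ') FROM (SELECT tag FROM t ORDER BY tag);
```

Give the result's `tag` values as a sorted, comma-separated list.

Base: id=2 (c12) at level 0.
Iteration 1: rows with reply_to in {2} -> c20 (id 3, level 1), c28 (id 11, level 1).
Iteration 2: rows with reply_to in {3,11} -> c16 (id 5, level 2), c29 (id 7, level 2).
Iteration 3: rows with reply_to in {5,7} -> c23 (id 9, level 3).
Iteration 4: rows with reply_to in {9} -> c18 (id 12, level 4).
Iteration 5: no rows with reply_to in {12}; recursion stops.

c12, c16, c18, c20, c23, c28, c29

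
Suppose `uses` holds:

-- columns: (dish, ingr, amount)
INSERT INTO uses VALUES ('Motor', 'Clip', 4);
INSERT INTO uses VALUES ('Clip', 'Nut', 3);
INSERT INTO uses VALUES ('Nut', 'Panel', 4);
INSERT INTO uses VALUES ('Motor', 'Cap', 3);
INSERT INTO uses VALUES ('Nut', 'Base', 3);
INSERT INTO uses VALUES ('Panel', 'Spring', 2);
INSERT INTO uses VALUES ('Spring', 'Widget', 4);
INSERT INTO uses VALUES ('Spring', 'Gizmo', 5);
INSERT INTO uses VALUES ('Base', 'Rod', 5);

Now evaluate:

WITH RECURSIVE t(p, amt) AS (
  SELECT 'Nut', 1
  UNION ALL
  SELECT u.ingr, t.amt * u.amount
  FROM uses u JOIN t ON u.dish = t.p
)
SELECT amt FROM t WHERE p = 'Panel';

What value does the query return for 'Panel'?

4

Base: (Nut, amt=1).
Iteration 1: components of {Nut} -> Base = 1*3 = 3, Panel = 1*4 = 4.
Iteration 2: components of {Base,Panel} -> Rod = 3*5 = 15, Spring = 4*2 = 8.
Iteration 3: components of {Rod,Spring} -> Gizmo = 8*5 = 40, Widget = 8*4 = 32.
Iteration 4: no further components; recursion stops.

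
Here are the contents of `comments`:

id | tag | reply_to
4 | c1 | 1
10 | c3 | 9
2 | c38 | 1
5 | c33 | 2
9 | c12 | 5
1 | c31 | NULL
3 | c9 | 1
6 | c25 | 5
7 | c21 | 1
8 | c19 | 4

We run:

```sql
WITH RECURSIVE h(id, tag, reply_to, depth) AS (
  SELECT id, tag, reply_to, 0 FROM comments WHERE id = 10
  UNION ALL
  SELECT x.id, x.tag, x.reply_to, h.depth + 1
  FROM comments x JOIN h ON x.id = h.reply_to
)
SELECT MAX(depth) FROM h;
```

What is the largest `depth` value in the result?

4

Base: id=10 (c3), reply_to=9, depth 0.
Iteration 1: join on id=9 -> c12 (id 9, reply_to=5, depth 1).
Iteration 2: join on id=5 -> c33 (id 5, reply_to=2, depth 2).
Iteration 3: join on id=2 -> c38 (id 2, reply_to=1, depth 3).
Iteration 4: join on id=1 -> c31 (id 1, reply_to=NULL, depth 4).
Iteration 5: reply_to is NULL; no match; recursion stops.
depth values: 0, 1, 2, 3, 4; the maximum is 4.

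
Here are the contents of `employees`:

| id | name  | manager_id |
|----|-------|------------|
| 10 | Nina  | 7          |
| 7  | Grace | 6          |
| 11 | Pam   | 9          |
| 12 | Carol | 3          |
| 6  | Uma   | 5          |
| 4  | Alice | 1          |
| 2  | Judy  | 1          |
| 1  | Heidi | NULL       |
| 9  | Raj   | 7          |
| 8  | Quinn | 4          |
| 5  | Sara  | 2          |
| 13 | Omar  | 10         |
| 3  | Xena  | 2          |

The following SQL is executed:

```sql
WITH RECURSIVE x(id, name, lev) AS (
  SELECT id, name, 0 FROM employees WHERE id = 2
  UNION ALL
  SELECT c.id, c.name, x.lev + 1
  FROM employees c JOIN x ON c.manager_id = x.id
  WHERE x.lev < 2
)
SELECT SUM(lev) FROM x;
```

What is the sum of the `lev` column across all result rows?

Base: id=2 (Judy) at lev 0.
Iteration 1: rows with manager_id in {2} -> Xena (id 3, lev 1), Sara (id 5, lev 1).
Iteration 2: rows with manager_id in {3,5} -> Uma (id 6, lev 2), Carol (id 12, lev 2).
Iteration 3: lev < 2 fails for all current rows; recursion stops.
SUM(lev) = 0 + 1 + 1 + 2 + 2 = 6.

6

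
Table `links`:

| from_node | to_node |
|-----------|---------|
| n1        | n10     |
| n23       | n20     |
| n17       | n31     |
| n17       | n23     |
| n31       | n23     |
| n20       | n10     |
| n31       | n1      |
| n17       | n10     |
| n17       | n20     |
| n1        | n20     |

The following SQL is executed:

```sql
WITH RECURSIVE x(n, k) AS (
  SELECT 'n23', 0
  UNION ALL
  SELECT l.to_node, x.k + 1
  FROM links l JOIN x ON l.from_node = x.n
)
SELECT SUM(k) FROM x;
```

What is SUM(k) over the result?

Base: (n23, k=0).
Iteration 1: edges from {n23} -> (n20, k=1).
Iteration 2: edges from {n20} -> (n10, k=2).
Iteration 3: no outgoing edges from {n10}; recursion stops.
SUM(k) = 0 + 1 + 2 = 3.

3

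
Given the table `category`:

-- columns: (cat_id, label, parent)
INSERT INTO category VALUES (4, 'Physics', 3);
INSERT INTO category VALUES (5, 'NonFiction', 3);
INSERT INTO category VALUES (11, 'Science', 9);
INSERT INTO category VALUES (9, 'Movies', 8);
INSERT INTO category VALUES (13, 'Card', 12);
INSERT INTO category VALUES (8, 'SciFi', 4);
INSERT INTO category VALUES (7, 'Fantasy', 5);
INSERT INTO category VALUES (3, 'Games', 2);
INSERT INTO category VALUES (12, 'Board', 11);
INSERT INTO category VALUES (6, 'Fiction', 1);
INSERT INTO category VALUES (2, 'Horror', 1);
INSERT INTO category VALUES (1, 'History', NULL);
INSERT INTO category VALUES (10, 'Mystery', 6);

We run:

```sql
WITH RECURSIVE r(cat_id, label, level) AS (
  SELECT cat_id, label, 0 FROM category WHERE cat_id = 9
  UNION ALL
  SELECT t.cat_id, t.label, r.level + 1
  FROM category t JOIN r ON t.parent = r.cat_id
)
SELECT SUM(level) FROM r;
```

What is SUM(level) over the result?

6

Base: cat_id=9 (Movies) at level 0.
Iteration 1: rows with parent in {9} -> Science (id 11, level 1).
Iteration 2: rows with parent in {11} -> Board (id 12, level 2).
Iteration 3: rows with parent in {12} -> Card (id 13, level 3).
Iteration 4: no rows with parent in {13}; recursion stops.
SUM(level) = 0 + 1 + 2 + 3 = 6.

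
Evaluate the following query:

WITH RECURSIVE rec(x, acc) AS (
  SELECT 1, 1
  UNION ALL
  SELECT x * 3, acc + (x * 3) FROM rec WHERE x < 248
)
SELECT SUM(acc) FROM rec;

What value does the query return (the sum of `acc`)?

1636

Base: x=1, acc=1.
Iteration 1: 1 < 248 holds -> x = 1 * 3 = 3, acc = 1 + 3 = 4.
Iteration 2: 3 < 248 holds -> x = 3 * 3 = 9, acc = 4 + 9 = 13.
Iteration 3: 9 < 248 holds -> x = 9 * 3 = 27, acc = 13 + 27 = 40.
Iteration 4: 27 < 248 holds -> x = 27 * 3 = 81, acc = 40 + 81 = 121.
Iteration 5: 81 < 248 holds -> x = 81 * 3 = 243, acc = 121 + 243 = 364.
Iteration 6: 243 < 248 holds -> x = 243 * 3 = 729, acc = 364 + 729 = 1093.
Iteration 7: 729 < 248 fails; recursion stops.
SUM(acc) = 1 + 4 + 13 + 40 + 121 + 364 + 1093 = 1636.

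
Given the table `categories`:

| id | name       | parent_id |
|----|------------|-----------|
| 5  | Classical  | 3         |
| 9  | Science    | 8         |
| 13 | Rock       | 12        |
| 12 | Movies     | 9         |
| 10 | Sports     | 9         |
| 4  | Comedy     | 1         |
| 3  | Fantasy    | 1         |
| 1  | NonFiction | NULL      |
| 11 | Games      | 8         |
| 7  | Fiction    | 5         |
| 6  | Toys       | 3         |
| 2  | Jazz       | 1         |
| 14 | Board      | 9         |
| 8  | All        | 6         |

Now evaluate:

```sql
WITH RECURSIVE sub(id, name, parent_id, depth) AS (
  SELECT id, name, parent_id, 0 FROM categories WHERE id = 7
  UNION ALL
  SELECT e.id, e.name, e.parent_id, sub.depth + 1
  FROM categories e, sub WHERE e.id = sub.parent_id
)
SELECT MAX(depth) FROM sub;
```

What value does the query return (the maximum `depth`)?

Base: id=7 (Fiction), parent_id=5, depth 0.
Iteration 1: join on id=5 -> Classical (id 5, parent_id=3, depth 1).
Iteration 2: join on id=3 -> Fantasy (id 3, parent_id=1, depth 2).
Iteration 3: join on id=1 -> NonFiction (id 1, parent_id=NULL, depth 3).
Iteration 4: parent_id is NULL; no match; recursion stops.
depth values: 0, 1, 2, 3; the maximum is 3.

3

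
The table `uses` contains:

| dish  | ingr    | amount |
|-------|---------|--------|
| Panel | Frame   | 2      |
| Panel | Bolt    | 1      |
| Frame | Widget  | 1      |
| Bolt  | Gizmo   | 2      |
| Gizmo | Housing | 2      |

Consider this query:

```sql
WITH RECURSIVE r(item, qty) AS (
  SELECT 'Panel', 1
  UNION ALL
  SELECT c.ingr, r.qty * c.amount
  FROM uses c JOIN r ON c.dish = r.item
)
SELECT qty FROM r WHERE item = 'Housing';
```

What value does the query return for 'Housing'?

Base: (Panel, qty=1).
Iteration 1: components of {Panel} -> Bolt = 1*1 = 1, Frame = 1*2 = 2.
Iteration 2: components of {Bolt,Frame} -> Gizmo = 1*2 = 2, Widget = 2*1 = 2.
Iteration 3: components of {Gizmo,Widget} -> Housing = 2*2 = 4.
Iteration 4: no further components; recursion stops.

4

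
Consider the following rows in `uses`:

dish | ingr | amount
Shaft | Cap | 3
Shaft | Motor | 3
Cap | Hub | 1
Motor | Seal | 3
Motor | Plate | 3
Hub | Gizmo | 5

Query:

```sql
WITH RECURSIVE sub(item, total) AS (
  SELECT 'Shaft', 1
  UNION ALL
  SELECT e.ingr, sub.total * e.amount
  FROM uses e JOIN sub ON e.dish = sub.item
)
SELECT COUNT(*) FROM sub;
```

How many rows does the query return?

Base: (Shaft, total=1).
Iteration 1: components of {Shaft} -> Cap = 1*3 = 3, Motor = 1*3 = 3.
Iteration 2: components of {Cap,Motor} -> Hub = 3*1 = 3, Plate = 3*3 = 9, Seal = 3*3 = 9.
Iteration 3: components of {Hub,Plate,Seal} -> Gizmo = 3*5 = 15.
Iteration 4: no further components; recursion stops.
Total rows emitted: 7.

7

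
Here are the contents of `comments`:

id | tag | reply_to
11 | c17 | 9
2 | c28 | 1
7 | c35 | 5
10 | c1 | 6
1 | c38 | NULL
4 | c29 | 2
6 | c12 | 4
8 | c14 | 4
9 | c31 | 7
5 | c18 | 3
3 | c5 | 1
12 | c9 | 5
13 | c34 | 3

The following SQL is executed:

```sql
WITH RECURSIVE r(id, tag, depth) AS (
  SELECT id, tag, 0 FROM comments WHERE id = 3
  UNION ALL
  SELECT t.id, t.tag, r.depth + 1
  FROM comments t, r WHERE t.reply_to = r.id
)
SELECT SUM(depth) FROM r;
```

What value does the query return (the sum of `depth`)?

Base: id=3 (c5) at depth 0.
Iteration 1: rows with reply_to in {3} -> c18 (id 5, depth 1), c34 (id 13, depth 1).
Iteration 2: rows with reply_to in {5,13} -> c35 (id 7, depth 2), c9 (id 12, depth 2).
Iteration 3: rows with reply_to in {7,12} -> c31 (id 9, depth 3).
Iteration 4: rows with reply_to in {9} -> c17 (id 11, depth 4).
Iteration 5: no rows with reply_to in {11}; recursion stops.
SUM(depth) = 0 + 1 + 1 + 2 + 2 + 3 + 4 = 13.

13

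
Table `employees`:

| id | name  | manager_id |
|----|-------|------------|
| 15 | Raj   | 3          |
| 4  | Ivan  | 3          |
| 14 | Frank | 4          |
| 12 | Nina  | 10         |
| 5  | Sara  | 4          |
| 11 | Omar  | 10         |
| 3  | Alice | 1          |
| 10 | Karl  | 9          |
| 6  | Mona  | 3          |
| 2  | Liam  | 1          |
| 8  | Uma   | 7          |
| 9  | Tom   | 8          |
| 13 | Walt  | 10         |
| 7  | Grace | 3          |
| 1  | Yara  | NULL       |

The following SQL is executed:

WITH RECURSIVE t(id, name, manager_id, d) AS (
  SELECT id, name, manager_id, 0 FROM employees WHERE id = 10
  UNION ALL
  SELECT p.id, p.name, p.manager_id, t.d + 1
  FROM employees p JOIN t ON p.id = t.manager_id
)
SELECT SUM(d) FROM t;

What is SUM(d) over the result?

Base: id=10 (Karl), manager_id=9, d 0.
Iteration 1: join on id=9 -> Tom (id 9, manager_id=8, d 1).
Iteration 2: join on id=8 -> Uma (id 8, manager_id=7, d 2).
Iteration 3: join on id=7 -> Grace (id 7, manager_id=3, d 3).
Iteration 4: join on id=3 -> Alice (id 3, manager_id=1, d 4).
Iteration 5: join on id=1 -> Yara (id 1, manager_id=NULL, d 5).
Iteration 6: manager_id is NULL; no match; recursion stops.
SUM(d) = 0 + 1 + 2 + 3 + 4 + 5 = 15.

15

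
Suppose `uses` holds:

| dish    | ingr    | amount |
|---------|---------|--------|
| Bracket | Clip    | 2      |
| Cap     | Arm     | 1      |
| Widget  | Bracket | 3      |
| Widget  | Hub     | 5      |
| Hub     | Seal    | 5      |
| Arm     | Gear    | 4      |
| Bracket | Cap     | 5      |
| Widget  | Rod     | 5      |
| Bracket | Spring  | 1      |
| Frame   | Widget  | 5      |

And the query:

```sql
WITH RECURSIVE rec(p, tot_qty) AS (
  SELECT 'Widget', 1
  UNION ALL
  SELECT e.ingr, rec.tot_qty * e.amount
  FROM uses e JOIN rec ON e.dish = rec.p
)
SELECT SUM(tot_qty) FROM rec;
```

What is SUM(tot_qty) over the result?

138

Base: (Widget, tot_qty=1).
Iteration 1: components of {Widget} -> Bracket = 1*3 = 3, Hub = 1*5 = 5, Rod = 1*5 = 5.
Iteration 2: components of {Bracket,Hub,Rod} -> Cap = 3*5 = 15, Clip = 3*2 = 6, Seal = 5*5 = 25, Spring = 3*1 = 3.
Iteration 3: components of {Cap,Clip,Seal,Spring} -> Arm = 15*1 = 15.
Iteration 4: components of {Arm} -> Gear = 15*4 = 60.
Iteration 5: no further components; recursion stops.
SUM(tot_qty) = 1 + 5 + 5 + 3 + 25 + 15 + 6 + 3 + 15 + 60 = 138.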